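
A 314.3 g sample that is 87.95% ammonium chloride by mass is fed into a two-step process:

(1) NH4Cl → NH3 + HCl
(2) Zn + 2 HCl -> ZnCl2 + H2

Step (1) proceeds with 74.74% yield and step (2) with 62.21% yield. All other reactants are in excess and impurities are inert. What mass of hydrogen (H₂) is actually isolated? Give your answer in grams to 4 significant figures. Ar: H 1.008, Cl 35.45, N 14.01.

Pure NH4Cl = 314.3 × 0.8795 = 276.43 g.
M(NH4Cl) = 14.01 + 4(1.008) + 35.45 = 53.492 g/mol.
M(H2) = 2(1.008) = 2.016 g/mol.
n(NH4Cl) = 276.43 / 53.492 = 5.1676 mol.
Step 1 (NH4Cl:HCl = 1:1): theoretical n(HCl) = 5.1676 mol; at 74.74% yield, n(HCl) = 3.8623 mol.
Step 2 (HCl:H2 = 2:1): theoretical n(H2) = 1.9311 mol, so theoretical mass = 1.9311 × 2.016 = 3.8932 g.
At 62.21% yield, actual mass of H2 = 3.8932 × 0.6221 = 2.4220 g.

2.422 g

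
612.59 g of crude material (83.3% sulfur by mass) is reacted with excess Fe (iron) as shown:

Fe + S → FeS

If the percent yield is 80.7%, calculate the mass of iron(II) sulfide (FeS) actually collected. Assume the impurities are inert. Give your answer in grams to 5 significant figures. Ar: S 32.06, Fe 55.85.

1129.2 g

Pure S available = 612.59 g × 0.833 = 510.287 g.
M(S) = 32.06 g/mol.
M(FeS) = 55.85 + 32.06 = 87.91 g/mol.
n(S) = 510.287 g / 32.06 g/mol = 15.9166 mol.
From the equation the S:FeS mole ratio is 1:1, so n(FeS) = 15.9166 × 1/1 = 15.9166 mol.
Mass of FeS = 15.9166 mol × 87.91 g/mol = 1399.23 g.
Actual mass collected = 1399.23 g × 0.807 = 1129.18 g.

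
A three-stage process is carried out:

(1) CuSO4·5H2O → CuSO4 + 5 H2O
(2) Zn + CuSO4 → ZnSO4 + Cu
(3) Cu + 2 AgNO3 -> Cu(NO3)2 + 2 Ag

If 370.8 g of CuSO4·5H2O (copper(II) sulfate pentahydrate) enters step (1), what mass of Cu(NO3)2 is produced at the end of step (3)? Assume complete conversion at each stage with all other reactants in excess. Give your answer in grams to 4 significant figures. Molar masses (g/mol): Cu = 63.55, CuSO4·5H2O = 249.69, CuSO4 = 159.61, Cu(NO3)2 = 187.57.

278.5 g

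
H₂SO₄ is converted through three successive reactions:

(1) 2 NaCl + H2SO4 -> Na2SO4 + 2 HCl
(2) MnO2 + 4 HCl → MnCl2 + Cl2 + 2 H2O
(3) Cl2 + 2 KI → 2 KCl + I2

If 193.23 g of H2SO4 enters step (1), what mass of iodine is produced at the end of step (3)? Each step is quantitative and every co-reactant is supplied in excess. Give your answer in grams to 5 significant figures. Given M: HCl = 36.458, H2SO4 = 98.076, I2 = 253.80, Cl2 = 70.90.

n(H2SO4) = 193.23 / 98.076 = 1.97021 mol.
Reaction (1): H2SO4→HCl ratio 1:2 ⇒ n(HCl) = 3.94041 mol.
Reaction (2): HCl→Cl2 ratio 4:1 ⇒ n(Cl2) = 0.985103 mol.
Reaction (3): Cl2→I2 ratio 1:1 ⇒ n(I2) = 0.985103 mol.
Mass of I2 = 0.985103 × 253.80 = 250.019 g.

250.02 g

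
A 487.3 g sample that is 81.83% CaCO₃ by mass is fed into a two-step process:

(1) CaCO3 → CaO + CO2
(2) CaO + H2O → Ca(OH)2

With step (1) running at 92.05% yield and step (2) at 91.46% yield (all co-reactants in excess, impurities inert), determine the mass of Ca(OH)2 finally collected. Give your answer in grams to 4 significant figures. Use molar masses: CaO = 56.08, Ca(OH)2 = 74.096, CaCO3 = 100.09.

248.5 g

Pure CaCO3 = 487.3 × 0.8183 = 398.76 g.
n(CaCO3) = 398.76 / 100.09 = 3.9840 mol.
Step 1 (CaCO3:CaO = 1:1): theoretical n(CaO) = 3.9840 mol; at 92.05% yield, n(CaO) = 3.6673 mol.
Step 2 (CaO:Ca(OH)2 = 1:1): theoretical n(Ca(OH)2) = 3.6673 mol, so theoretical mass = 3.6673 × 74.096 = 271.73 g.
At 91.46% yield, actual mass of Ca(OH)2 = 271.73 × 0.9146 = 248.52 g.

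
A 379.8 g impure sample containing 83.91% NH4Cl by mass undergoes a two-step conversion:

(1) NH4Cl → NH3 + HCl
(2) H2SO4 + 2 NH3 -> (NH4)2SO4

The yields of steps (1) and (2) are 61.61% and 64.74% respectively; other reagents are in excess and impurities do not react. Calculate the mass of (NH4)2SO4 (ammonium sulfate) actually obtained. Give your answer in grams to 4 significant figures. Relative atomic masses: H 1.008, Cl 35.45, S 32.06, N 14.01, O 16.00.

Pure NH4Cl = 379.8 × 0.8391 = 318.69 g.
M(NH4Cl) = 14.01 + 4(1.008) + 35.45 = 53.492 g/mol.
M((NH4)2SO4) = 2(14.01) + 8(1.008) + 32.06 + 4(16.00) = 132.144 g/mol.
n(NH4Cl) = 318.69 / 53.492 = 5.9577 mol.
Step 1 (NH4Cl:NH3 = 1:1): theoretical n(NH3) = 5.9577 mol; at 61.61% yield, n(NH3) = 3.6705 mol.
Step 2 (NH3:(NH4)2SO4 = 2:1): theoretical n((NH4)2SO4) = 1.8353 mol, so theoretical mass = 1.8353 × 132.144 = 242.52 g.
At 64.74% yield, actual mass of (NH4)2SO4 = 242.52 × 0.6474 = 157.01 g.

157.0 g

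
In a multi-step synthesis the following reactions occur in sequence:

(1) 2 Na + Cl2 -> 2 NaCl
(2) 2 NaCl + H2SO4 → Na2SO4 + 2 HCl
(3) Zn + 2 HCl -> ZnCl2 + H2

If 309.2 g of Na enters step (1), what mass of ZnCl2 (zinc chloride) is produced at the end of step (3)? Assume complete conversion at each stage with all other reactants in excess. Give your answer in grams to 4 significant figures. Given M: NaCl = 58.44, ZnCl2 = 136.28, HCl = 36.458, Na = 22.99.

916.4 g

n(Na) = 309.2 / 22.99 = 13.449 mol.
Reaction (1): Na→NaCl ratio 2:2 ⇒ n(NaCl) = 13.449 mol.
Reaction (2): NaCl→HCl ratio 2:2 ⇒ n(HCl) = 13.449 mol.
Reaction (3): HCl→ZnCl2 ratio 2:1 ⇒ n(ZnCl2) = 6.7247 mol.
Mass of ZnCl2 = 6.7247 × 136.28 = 916.44 g.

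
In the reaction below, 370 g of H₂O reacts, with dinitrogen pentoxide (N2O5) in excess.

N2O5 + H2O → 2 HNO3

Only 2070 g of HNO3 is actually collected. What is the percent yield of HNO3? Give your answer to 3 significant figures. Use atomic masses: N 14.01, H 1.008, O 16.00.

M(H2O) = 2(1.008) + 16.00 = 18.016 g/mol.
M(HNO3) = 1.008 + 14.01 + 3(16.00) = 63.018 g/mol.
n(H2O) = 370.0 g / 18.016 g/mol = 20.54 mol.
From the equation the H2O:HNO3 mole ratio is 1:2, so n(HNO3) = 20.54 × 2/1 = 41.07 mol.
Mass of HNO3 = 41.07 mol × 63.018 g/mol = 2588 g.
This is the theoretical yield. Percent yield = 2070 g / 2588 g × 100% = 79.97%.

80.0 %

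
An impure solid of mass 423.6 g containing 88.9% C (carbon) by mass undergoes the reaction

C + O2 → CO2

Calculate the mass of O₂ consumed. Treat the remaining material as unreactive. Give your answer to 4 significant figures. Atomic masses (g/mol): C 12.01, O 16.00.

1003 g

Mass of pure C = 423.6 g × 0.889 = 376.58 g.
M(C) = 12.01 g/mol.
M(O2) = 2(16.00) = 32.00 g/mol.
n(C) = 376.58 g / 12.01 g/mol = 31.356 mol.
From the equation the C:O2 mole ratio is 1:1, so n(O2) = 31.356 × 1/1 = 31.356 mol.
Mass of O2 = 31.356 mol × 32.00 g/mol = 1003.4 g.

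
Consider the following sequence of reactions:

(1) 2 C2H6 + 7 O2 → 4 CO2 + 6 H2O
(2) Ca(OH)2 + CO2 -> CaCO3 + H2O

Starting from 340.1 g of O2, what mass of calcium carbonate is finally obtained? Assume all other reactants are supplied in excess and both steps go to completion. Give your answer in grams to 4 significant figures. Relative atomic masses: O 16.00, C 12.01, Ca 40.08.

M(O2) = 2(16.00) = 32.00 g/mol.
M(CaCO3) = 40.08 + 12.01 + 3(16.00) = 100.09 g/mol.
n(O2) = 340.10 / 32.00 = 10.628 mol.
Step 1 gives a 7:4 ratio of O2 to CO2, so n(CO2) = 6.0732 mol.
In step 2 the CO2:CaCO3 ratio is 1:1, so n(CaCO3) = 6.0732 mol.
Mass of CaCO3 = 6.0732 × 100.09 = 607.87 g.

607.9 g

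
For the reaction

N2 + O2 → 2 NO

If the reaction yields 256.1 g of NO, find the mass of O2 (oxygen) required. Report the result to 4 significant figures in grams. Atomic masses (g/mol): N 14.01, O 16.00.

136.5 g

M(NO) = 14.01 + 16.00 = 30.01 g/mol.
M(O2) = 2(16.00) = 32.00 g/mol.
n(NO) = 256.10 g / 30.01 g/mol = 8.5338 mol.
From the equation the NO:O2 mole ratio is 2:1, so n(O2) = 8.5338 × 1/2 = 4.2669 mol.
Mass of O2 = 4.2669 mol × 32.00 g/mol = 136.54 g.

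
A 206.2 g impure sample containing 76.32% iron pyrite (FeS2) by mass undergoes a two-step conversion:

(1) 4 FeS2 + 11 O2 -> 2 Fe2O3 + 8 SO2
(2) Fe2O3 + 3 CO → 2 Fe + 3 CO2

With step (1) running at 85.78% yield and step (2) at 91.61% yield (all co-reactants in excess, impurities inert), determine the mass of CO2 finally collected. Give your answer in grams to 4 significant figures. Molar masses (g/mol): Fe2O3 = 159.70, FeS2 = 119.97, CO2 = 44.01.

Pure FeS2 = 206.2 × 0.7632 = 157.37 g.
n(FeS2) = 157.37 / 119.97 = 1.3118 mol.
Step 1 (FeS2:Fe2O3 = 4:2): theoretical n(Fe2O3) = 0.65588 mol; at 85.78% yield, n(Fe2O3) = 0.56261 mol.
Step 2 (Fe2O3:CO2 = 1:3): theoretical n(CO2) = 1.6878 mol, so theoretical mass = 1.6878 × 44.01 = 74.282 g.
At 91.61% yield, actual mass of CO2 = 74.282 × 0.9161 = 68.050 g.

68.05 g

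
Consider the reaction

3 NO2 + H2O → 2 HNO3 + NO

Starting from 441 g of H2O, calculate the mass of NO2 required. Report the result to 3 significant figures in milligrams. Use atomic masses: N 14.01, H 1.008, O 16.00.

M(H2O) = 2(1.008) + 16.00 = 18.016 g/mol.
M(NO2) = 14.01 + 2(16.00) = 46.01 g/mol.
n(H2O) = 441.0 g / 18.016 g/mol = 24.48 mol.
From the equation the H2O:NO2 mole ratio is 1:3, so n(NO2) = 24.48 × 3/1 = 73.43 mol.
Mass of NO2 = 73.43 mol × 46.01 g/mol = 3379 g.
Converting to mg: 3379 g = 3380000 mg.

3380000 mg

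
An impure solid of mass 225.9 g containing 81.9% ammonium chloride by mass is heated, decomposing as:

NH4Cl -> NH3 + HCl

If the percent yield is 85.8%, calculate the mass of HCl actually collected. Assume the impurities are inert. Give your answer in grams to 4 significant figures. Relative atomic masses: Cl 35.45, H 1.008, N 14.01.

Pure NH4Cl available = 225.9 g × 0.819 = 185.01 g.
M(NH4Cl) = 14.01 + 4(1.008) + 35.45 = 53.492 g/mol.
M(HCl) = 1.008 + 35.45 = 36.458 g/mol.
n(NH4Cl) = 185.01 g / 53.492 g/mol = 3.4587 mol.
From the equation the NH4Cl:HCl mole ratio is 1:1, so n(HCl) = 3.4587 × 1/1 = 3.4587 mol.
Mass of HCl = 3.4587 mol × 36.458 g/mol = 126.10 g.
Actual mass collected = 126.10 g × 0.858 = 108.19 g.

108.2 g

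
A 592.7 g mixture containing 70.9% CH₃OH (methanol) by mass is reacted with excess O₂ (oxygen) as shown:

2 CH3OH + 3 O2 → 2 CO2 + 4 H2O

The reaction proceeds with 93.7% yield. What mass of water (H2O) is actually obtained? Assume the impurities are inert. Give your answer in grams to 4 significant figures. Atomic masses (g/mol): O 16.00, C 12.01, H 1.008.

Pure CH3OH available = 592.7 g × 0.709 = 420.22 g.
M(CH3OH) = 12.01 + 4(1.008) + 16.00 = 32.042 g/mol.
M(H2O) = 2(1.008) + 16.00 = 18.016 g/mol.
n(CH3OH) = 420.22 g / 32.042 g/mol = 13.115 mol.
From the equation the CH3OH:H2O mole ratio is 2:4, so n(H2O) = 13.115 × 4/2 = 26.230 mol.
Mass of H2O = 26.230 mol × 18.016 g/mol = 472.55 g.
Actual mass collected = 472.55 g × 0.937 = 442.78 g.

442.8 g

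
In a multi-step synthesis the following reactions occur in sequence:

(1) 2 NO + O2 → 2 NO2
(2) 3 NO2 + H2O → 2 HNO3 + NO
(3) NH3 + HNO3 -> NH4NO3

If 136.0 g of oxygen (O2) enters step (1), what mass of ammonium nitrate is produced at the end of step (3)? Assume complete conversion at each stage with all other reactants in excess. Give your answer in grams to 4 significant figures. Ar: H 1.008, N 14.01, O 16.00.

M(O2) = 2(16.00) = 32.00 g/mol.
M(NH4NO3) = 2(14.01) + 4(1.008) + 3(16.00) = 80.052 g/mol.
n(O2) = 136.0 / 32.00 = 4.2500 mol.
Reaction (1): O2→NO2 ratio 1:2 ⇒ n(NO2) = 8.5000 mol.
Reaction (2): NO2→HNO3 ratio 3:2 ⇒ n(HNO3) = 5.6667 mol.
Reaction (3): HNO3→NH4NO3 ratio 1:1 ⇒ n(NH4NO3) = 5.6667 mol.
Mass of NH4NO3 = 5.6667 × 80.052 = 453.63 g.

453.6 g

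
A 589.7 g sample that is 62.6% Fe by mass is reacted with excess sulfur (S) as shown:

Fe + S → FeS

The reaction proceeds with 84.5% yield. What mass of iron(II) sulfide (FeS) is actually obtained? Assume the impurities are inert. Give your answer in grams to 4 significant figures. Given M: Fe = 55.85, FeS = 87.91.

491.0 g

Pure Fe available = 589.7 g × 0.626 = 369.15 g.
n(Fe) = 369.15 g / 55.85 g/mol = 6.6097 mol.
From the equation the Fe:FeS mole ratio is 1:1, so n(FeS) = 6.6097 × 1/1 = 6.6097 mol.
Mass of FeS = 6.6097 mol × 87.91 g/mol = 581.06 g.
Actual mass collected = 581.06 g × 0.845 = 491.00 g.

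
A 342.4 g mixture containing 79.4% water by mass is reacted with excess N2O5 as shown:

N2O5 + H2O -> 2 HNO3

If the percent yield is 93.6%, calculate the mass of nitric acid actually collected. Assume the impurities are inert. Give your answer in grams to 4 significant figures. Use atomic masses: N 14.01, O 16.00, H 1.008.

1780 g

Pure H2O available = 342.4 g × 0.794 = 271.87 g.
M(H2O) = 2(1.008) + 16.00 = 18.016 g/mol.
M(HNO3) = 1.008 + 14.01 + 3(16.00) = 63.018 g/mol.
n(H2O) = 271.87 g / 18.016 g/mol = 15.090 mol.
From the equation the H2O:HNO3 mole ratio is 1:2, so n(HNO3) = 15.090 × 2/1 = 30.180 mol.
Mass of HNO3 = 30.180 mol × 63.018 g/mol = 1901.9 g.
Actual mass collected = 1901.9 g × 0.936 = 1780.2 g.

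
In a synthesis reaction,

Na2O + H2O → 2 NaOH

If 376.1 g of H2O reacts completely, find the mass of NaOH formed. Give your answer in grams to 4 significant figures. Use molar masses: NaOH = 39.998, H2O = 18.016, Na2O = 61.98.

n(H2O) = 376.10 g / 18.016 g/mol = 20.876 mol.
From the equation the H2O:NaOH mole ratio is 1:2, so n(NaOH) = 20.876 × 2/1 = 41.752 mol.
Mass of NaOH = 41.752 mol × 39.998 g/mol = 1670.0 g.

1670 g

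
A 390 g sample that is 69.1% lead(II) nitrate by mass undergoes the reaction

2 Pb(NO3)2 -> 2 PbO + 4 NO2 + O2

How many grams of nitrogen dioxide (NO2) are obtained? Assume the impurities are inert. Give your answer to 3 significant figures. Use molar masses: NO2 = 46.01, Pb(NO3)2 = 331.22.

74.9 g

Mass of pure Pb(NO3)2 = 390 g × 0.691 = 269.5 g.
n(Pb(NO3)2) = 269.5 g / 331.22 g/mol = 0.8136 mol.
From the equation the Pb(NO3)2:NO2 mole ratio is 2:4, so n(NO2) = 0.8136 × 4/2 = 1.627 mol.
Mass of NO2 = 1.627 mol × 46.01 g/mol = 74.87 g.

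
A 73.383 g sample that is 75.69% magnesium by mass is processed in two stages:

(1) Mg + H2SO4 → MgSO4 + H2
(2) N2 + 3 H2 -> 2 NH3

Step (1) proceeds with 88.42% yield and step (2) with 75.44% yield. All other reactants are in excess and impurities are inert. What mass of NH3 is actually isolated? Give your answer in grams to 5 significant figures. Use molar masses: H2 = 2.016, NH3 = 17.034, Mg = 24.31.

Pure Mg = 73.383 × 0.7569 = 55.5436 g.
n(Mg) = 55.5436 / 24.31 = 2.28480 mol.
Step 1 (Mg:H2 = 1:1): theoretical n(H2) = 2.28480 mol; at 88.42% yield, n(H2) = 2.02022 mol.
Step 2 (H2:NH3 = 3:2): theoretical n(NH3) = 1.34682 mol, so theoretical mass = 1.34682 × 17.034 = 22.9417 g.
At 75.44% yield, actual mass of NH3 = 22.9417 × 0.7544 = 17.3072 g.

17.307 g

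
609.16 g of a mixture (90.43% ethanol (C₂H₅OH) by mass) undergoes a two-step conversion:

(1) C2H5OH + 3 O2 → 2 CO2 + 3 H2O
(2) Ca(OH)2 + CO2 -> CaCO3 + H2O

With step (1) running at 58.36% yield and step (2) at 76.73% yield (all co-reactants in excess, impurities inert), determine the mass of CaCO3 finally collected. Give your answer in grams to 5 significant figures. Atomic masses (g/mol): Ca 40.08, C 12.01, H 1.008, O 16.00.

Pure C2H5OH = 609.16 × 0.9043 = 550.863 g.
M(C2H5OH) = 2(12.01) + 6(1.008) + 16.00 = 46.068 g/mol.
M(CaCO3) = 40.08 + 12.01 + 3(16.00) = 100.09 g/mol.
n(C2H5OH) = 550.863 / 46.068 = 11.9576 mol.
Step 1 (C2H5OH:CO2 = 1:2): theoretical n(CO2) = 23.9152 mol; at 58.36% yield, n(CO2) = 13.9569 mol.
Step 2 (CO2:CaCO3 = 1:1): theoretical n(CaCO3) = 13.9569 mol, so theoretical mass = 13.9569 × 100.09 = 1396.95 g.
At 76.73% yield, actual mass of CaCO3 = 1396.95 × 0.7673 = 1071.88 g.

1071.9 g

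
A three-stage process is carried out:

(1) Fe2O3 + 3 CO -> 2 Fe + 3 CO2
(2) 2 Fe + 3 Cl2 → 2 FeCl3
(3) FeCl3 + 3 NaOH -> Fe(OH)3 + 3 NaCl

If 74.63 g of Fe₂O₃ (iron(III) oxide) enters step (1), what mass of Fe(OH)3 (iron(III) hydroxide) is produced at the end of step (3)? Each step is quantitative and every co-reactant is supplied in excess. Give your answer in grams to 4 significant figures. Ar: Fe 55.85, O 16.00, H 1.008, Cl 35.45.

M(Fe2O3) = 2(55.85) + 3(16.00) = 159.70 g/mol.
M(Fe(OH)3) = 55.85 + 3(16.00) + 3(1.008) = 106.874 g/mol.
n(Fe2O3) = 74.63 / 159.70 = 0.46731 mol.
Reaction (1): Fe2O3→Fe ratio 1:2 ⇒ n(Fe) = 0.93463 mol.
Reaction (2): Fe→FeCl3 ratio 2:2 ⇒ n(FeCl3) = 0.93463 mol.
Reaction (3): FeCl3→Fe(OH)3 ratio 1:1 ⇒ n(Fe(OH)3) = 0.93463 mol.
Mass of Fe(OH)3 = 0.93463 × 106.874 = 99.887 g.

99.89 g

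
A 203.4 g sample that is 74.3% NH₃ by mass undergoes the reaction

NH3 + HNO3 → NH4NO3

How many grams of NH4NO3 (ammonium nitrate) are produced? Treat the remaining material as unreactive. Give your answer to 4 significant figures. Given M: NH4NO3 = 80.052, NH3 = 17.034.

710.2 g

Mass of pure NH3 = 203.4 g × 0.743 = 151.13 g.
n(NH3) = 151.13 g / 17.034 g/mol = 8.8720 mol.
From the equation the NH3:NH4NO3 mole ratio is 1:1, so n(NH4NO3) = 8.8720 × 1/1 = 8.8720 mol.
Mass of NH4NO3 = 8.8720 mol × 80.052 g/mol = 710.22 g.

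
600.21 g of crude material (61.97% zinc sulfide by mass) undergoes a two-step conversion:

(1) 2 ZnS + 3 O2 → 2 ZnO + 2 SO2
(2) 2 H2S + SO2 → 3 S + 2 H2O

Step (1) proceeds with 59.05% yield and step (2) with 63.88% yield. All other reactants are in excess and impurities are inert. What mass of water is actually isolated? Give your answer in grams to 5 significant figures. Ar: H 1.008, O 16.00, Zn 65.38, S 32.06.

Pure ZnS = 600.21 × 0.6197 = 371.950 g.
M(ZnS) = 65.38 + 32.06 = 97.44 g/mol.
M(H2O) = 2(1.008) + 16.00 = 18.016 g/mol.
n(ZnS) = 371.950 / 97.44 = 3.81722 mol.
Step 1 (ZnS:SO2 = 2:2): theoretical n(SO2) = 3.81722 mol; at 59.05% yield, n(SO2) = 2.25407 mol.
Step 2 (SO2:H2O = 1:2): theoretical n(H2O) = 4.50814 mol, so theoretical mass = 4.50814 × 18.016 = 81.2186 g.
At 63.88% yield, actual mass of H2O = 81.2186 × 0.6388 = 51.8825 g.

51.882 g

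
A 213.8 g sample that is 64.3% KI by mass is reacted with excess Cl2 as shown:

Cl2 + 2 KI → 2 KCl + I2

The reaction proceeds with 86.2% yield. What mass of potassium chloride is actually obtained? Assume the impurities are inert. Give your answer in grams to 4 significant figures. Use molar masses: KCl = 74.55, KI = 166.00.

53.22 g

Pure KI available = 213.8 g × 0.643 = 137.47 g.
n(KI) = 137.47 g / 166.00 g/mol = 0.82815 mol.
From the equation the KI:KCl mole ratio is 2:2, so n(KCl) = 0.82815 × 2/2 = 0.82815 mol.
Mass of KCl = 0.82815 mol × 74.55 g/mol = 61.739 g.
Actual mass collected = 61.739 g × 0.862 = 53.219 g.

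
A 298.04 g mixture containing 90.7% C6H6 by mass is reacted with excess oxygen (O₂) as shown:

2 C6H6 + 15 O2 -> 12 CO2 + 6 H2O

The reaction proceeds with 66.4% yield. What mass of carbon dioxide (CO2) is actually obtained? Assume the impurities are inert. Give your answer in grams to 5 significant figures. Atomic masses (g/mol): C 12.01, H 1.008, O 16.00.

Pure C6H6 available = 298.04 g × 0.907 = 270.322 g.
M(C6H6) = 6(12.01) + 6(1.008) = 78.108 g/mol.
M(CO2) = 12.01 + 2(16.00) = 44.01 g/mol.
n(C6H6) = 270.322 g / 78.108 g/mol = 3.46088 mol.
From the equation the C6H6:CO2 mole ratio is 2:12, so n(CO2) = 3.46088 × 12/2 = 20.7653 mol.
Mass of CO2 = 20.7653 mol × 44.01 g/mol = 913.880 g.
Actual mass collected = 913.880 g × 0.664 = 606.816 g.

606.82 g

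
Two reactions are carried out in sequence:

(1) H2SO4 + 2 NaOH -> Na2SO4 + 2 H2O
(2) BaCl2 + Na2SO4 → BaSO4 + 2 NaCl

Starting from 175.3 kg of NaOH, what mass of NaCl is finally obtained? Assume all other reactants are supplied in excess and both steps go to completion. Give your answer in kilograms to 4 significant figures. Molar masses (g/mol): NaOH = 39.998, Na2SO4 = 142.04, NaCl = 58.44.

256.1 kg

175.3 kg = 175300 g.
n(NaOH) = 175300 / 39.998 = 4382.7 mol.
Step 1 gives a 2:1 ratio of NaOH to Na2SO4, so n(Na2SO4) = 2191.4 mol.
In step 2 the Na2SO4:NaCl ratio is 1:2, so n(NaCl) = 4382.7 mol.
Mass of NaCl = 4382.7 × 58.44 = 256130 g = 256.1 kg.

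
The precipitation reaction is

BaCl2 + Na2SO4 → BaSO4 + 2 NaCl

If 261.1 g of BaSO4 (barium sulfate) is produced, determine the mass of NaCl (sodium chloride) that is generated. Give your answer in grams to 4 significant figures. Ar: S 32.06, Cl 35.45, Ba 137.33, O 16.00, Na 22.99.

M(BaSO4) = 137.33 + 32.06 + 4(16.00) = 233.39 g/mol.
M(NaCl) = 22.99 + 35.45 = 58.44 g/mol.
n(BaSO4) = 261.10 g / 233.39 g/mol = 1.1187 mol.
From the equation the BaSO4:NaCl mole ratio is 1:2, so n(NaCl) = 1.1187 × 2/1 = 2.2375 mol.
Mass of NaCl = 2.2375 mol × 58.44 g/mol = 130.76 g.

130.8 g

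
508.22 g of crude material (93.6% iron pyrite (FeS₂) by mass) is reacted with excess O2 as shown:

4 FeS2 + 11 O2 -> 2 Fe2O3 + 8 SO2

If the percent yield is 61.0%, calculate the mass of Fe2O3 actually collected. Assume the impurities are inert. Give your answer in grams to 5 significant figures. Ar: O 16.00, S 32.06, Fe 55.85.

Pure FeS2 available = 508.22 g × 0.936 = 475.694 g.
M(FeS2) = 55.85 + 2(32.06) = 119.97 g/mol.
M(Fe2O3) = 2(55.85) + 3(16.00) = 159.70 g/mol.
n(FeS2) = 475.694 g / 119.97 g/mol = 3.96511 mol.
From the equation the FeS2:Fe2O3 mole ratio is 4:2, so n(Fe2O3) = 3.96511 × 2/4 = 1.98255 mol.
Mass of Fe2O3 = 1.98255 mol × 159.70 g/mol = 316.614 g.
Actual mass collected = 316.614 g × 0.610 = 193.134 g.

193.13 g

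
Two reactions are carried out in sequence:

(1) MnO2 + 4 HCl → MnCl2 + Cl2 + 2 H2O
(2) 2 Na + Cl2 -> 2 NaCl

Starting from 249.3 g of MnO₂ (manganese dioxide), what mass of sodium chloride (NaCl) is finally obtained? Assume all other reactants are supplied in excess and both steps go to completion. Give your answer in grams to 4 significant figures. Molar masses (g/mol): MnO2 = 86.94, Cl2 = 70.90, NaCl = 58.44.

335.2 g

n(MnO2) = 249.30 / 86.94 = 2.8675 mol.
Step 1 gives a 1:1 ratio of MnO2 to Cl2, so n(Cl2) = 2.8675 mol.
In step 2 the Cl2:NaCl ratio is 1:2, so n(NaCl) = 5.7350 mol.
Mass of NaCl = 5.7350 × 58.44 = 335.15 g.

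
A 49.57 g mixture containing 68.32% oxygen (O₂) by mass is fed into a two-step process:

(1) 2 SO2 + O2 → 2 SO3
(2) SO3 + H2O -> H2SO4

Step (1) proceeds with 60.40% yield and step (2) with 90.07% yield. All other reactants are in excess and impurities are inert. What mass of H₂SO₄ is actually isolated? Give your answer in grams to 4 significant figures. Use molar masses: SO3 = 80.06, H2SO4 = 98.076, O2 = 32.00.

Pure O2 = 49.57 × 0.6832 = 33.866 g.
n(O2) = 33.866 / 32.00 = 1.0583 mol.
Step 1 (O2:SO3 = 1:2): theoretical n(SO3) = 2.1166 mol; at 60.40% yield, n(SO3) = 1.2784 mol.
Step 2 (SO3:H2SO4 = 1:1): theoretical n(H2SO4) = 1.2784 mol, so theoretical mass = 1.2784 × 98.076 = 125.39 g.
At 90.07% yield, actual mass of H2SO4 = 125.39 × 0.9007 = 112.93 g.

112.9 g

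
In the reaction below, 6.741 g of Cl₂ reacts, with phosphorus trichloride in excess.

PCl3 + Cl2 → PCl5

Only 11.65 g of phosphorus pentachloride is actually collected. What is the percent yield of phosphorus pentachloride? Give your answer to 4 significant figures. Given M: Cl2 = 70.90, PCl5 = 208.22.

58.85 %

n(Cl2) = 6.7410 g / 70.90 g/mol = 0.095078 mol.
From the equation the Cl2:PCl5 mole ratio is 1:1, so n(PCl5) = 0.095078 × 1/1 = 0.095078 mol.
Mass of PCl5 = 0.095078 mol × 208.22 g/mol = 19.797 g.
This is the theoretical yield. Percent yield = 11.65 g / 19.797 g × 100% = 58.847%.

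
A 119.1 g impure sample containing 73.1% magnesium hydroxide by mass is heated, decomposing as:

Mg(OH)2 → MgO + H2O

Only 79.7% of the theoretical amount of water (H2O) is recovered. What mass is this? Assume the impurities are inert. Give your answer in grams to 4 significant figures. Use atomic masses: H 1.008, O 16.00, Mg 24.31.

Pure Mg(OH)2 available = 119.1 g × 0.731 = 87.062 g.
M(Mg(OH)2) = 24.31 + 2(16.00) + 2(1.008) = 58.326 g/mol.
M(H2O) = 2(1.008) + 16.00 = 18.016 g/mol.
n(Mg(OH)2) = 87.062 g / 58.326 g/mol = 1.4927 mol.
From the equation the Mg(OH)2:H2O mole ratio is 1:1, so n(H2O) = 1.4927 × 1/1 = 1.4927 mol.
Mass of H2O = 1.4927 mol × 18.016 g/mol = 26.892 g.
Actual mass collected = 26.892 g × 0.797 = 21.433 g.

21.43 g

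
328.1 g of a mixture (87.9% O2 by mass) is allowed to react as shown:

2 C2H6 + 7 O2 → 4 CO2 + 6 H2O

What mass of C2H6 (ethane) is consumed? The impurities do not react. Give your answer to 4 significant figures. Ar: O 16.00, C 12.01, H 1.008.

77.43 g

Mass of pure O2 = 328.1 g × 0.879 = 288.40 g.
M(O2) = 2(16.00) = 32.00 g/mol.
M(C2H6) = 2(12.01) + 6(1.008) = 30.068 g/mol.
n(O2) = 288.40 g / 32.00 g/mol = 9.0125 mol.
From the equation the O2:C2H6 mole ratio is 7:2, so n(C2H6) = 9.0125 × 2/7 = 2.5750 mol.
Mass of C2H6 = 2.5750 mol × 30.068 g/mol = 77.425 g.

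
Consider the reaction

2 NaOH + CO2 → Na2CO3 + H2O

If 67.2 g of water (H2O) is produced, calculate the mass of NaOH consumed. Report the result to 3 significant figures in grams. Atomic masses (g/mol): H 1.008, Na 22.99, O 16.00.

298 g

M(H2O) = 2(1.008) + 16.00 = 18.016 g/mol.
M(NaOH) = 22.99 + 16.00 + 1.008 = 39.998 g/mol.
n(H2O) = 67.20 g / 18.016 g/mol = 3.730 mol.
From the equation the H2O:NaOH mole ratio is 1:2, so n(NaOH) = 3.730 × 2/1 = 7.460 mol.
Mass of NaOH = 7.460 mol × 39.998 g/mol = 298.4 g.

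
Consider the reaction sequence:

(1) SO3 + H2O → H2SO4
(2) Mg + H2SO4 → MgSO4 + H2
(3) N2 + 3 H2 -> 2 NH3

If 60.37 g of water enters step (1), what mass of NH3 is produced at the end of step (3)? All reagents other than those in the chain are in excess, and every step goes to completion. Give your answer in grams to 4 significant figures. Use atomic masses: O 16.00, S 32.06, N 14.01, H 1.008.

38.05 g

M(H2O) = 2(1.008) + 16.00 = 18.016 g/mol.
M(NH3) = 14.01 + 3(1.008) = 17.034 g/mol.
n(H2O) = 60.37 / 18.016 = 3.3509 mol.
Reaction (1): H2O→H2SO4 ratio 1:1 ⇒ n(H2SO4) = 3.3509 mol.
Reaction (2): H2SO4→H2 ratio 1:1 ⇒ n(H2) = 3.3509 mol.
Reaction (3): H2→NH3 ratio 3:2 ⇒ n(NH3) = 2.2339 mol.
Mass of NH3 = 2.2339 × 17.034 = 38.053 g.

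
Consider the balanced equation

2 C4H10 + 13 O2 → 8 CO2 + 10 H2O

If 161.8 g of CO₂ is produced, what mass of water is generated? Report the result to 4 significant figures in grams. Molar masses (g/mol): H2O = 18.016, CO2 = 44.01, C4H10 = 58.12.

n(CO2) = 161.80 g / 44.01 g/mol = 3.6764 mol.
From the equation the CO2:H2O mole ratio is 8:10, so n(H2O) = 3.6764 × 10/8 = 4.5955 mol.
Mass of H2O = 4.5955 mol × 18.016 g/mol = 82.793 g.

82.79 g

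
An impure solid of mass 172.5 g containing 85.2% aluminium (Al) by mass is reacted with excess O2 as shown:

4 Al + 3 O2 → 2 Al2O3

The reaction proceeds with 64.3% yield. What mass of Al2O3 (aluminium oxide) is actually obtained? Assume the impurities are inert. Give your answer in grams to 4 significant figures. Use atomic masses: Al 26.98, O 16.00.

Pure Al available = 172.5 g × 0.852 = 146.97 g.
M(Al) = 26.98 g/mol.
M(Al2O3) = 2(26.98) + 3(16.00) = 101.96 g/mol.
n(Al) = 146.97 g / 26.98 g/mol = 5.4474 mol.
From the equation the Al:Al2O3 mole ratio is 4:2, so n(Al2O3) = 5.4474 × 2/4 = 2.7237 mol.
Mass of Al2O3 = 2.7237 mol × 101.96 g/mol = 277.71 g.
Actual mass collected = 277.71 g × 0.643 = 178.57 g.

178.6 g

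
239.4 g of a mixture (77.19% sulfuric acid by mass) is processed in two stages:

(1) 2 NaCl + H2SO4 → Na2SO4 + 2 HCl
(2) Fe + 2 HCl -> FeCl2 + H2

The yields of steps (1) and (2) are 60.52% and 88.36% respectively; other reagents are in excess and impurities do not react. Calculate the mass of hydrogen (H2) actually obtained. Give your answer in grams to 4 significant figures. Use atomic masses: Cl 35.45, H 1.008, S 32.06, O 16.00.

2.031 g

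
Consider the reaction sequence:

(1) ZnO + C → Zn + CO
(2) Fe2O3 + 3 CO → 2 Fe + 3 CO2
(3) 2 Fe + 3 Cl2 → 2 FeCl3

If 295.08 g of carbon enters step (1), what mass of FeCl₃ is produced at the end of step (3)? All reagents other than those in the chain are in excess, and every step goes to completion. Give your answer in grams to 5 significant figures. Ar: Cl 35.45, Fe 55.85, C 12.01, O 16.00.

2656.8 g

M(C) = 12.01 g/mol.
M(FeCl3) = 55.85 + 3(35.45) = 162.20 g/mol.
n(C) = 295.08 / 12.01 = 24.5695 mol.
Reaction (1): C→CO ratio 1:1 ⇒ n(CO) = 24.5695 mol.
Reaction (2): CO→Fe ratio 3:2 ⇒ n(Fe) = 16.3797 mol.
Reaction (3): Fe→FeCl3 ratio 2:2 ⇒ n(FeCl3) = 16.3797 mol.
Mass of FeCl3 = 16.3797 × 162.20 = 2656.78 g.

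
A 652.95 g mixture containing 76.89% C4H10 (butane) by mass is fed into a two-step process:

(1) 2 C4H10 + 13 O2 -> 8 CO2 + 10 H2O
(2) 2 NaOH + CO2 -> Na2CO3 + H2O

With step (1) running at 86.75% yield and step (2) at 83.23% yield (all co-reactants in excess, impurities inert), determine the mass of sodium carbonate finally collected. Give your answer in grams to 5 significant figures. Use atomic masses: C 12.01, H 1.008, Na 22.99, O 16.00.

2644.2 g

Pure C4H10 = 652.95 × 0.7689 = 502.053 g.
M(C4H10) = 4(12.01) + 10(1.008) = 58.12 g/mol.
M(Na2CO3) = 2(22.99) + 12.01 + 3(16.00) = 105.99 g/mol.
n(C4H10) = 502.053 / 58.12 = 8.63822 mol.
Step 1 (C4H10:CO2 = 2:8): theoretical n(CO2) = 34.5529 mol; at 86.75% yield, n(CO2) = 29.9746 mol.
Step 2 (CO2:Na2CO3 = 1:1): theoretical n(Na2CO3) = 29.9746 mol, so theoretical mass = 29.9746 × 105.99 = 3177.01 g.
At 83.23% yield, actual mass of Na2CO3 = 3177.01 × 0.8323 = 2644.23 g.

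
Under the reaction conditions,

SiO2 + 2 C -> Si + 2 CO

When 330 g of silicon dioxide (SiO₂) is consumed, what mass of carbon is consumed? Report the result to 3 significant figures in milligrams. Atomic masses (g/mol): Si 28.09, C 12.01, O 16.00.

M(SiO2) = 28.09 + 2(16.00) = 60.09 g/mol.
M(C) = 12.01 g/mol.
n(SiO2) = 330.0 g / 60.09 g/mol = 5.492 mol.
From the equation the SiO2:C mole ratio is 1:2, so n(C) = 5.492 × 2/1 = 10.98 mol.
Mass of C = 10.98 mol × 12.01 g/mol = 131.9 g.
Converting to mg: 131.9 g = 132000 mg.

132000 mg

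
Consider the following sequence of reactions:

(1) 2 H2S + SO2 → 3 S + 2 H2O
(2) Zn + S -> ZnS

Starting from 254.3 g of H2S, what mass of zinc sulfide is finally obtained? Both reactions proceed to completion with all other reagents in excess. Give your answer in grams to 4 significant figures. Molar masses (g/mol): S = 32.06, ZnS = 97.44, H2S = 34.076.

1091 g

n(H2S) = 254.30 / 34.076 = 7.4627 mol.
Step 1 gives a 2:3 ratio of H2S to S, so n(S) = 11.194 mol.
In step 2 the S:ZnS ratio is 1:1, so n(ZnS) = 11.194 mol.
Mass of ZnS = 11.194 × 97.44 = 1090.8 g.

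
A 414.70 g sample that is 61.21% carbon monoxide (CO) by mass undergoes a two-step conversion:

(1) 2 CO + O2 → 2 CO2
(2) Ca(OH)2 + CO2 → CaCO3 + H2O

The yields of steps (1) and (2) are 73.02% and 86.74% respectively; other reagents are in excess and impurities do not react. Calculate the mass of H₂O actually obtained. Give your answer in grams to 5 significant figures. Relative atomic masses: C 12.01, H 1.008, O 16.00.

Pure CO = 414.70 × 0.6121 = 253.838 g.
M(CO) = 12.01 + 16.00 = 28.01 g/mol.
M(H2O) = 2(1.008) + 16.00 = 18.016 g/mol.
n(CO) = 253.838 / 28.01 = 9.06240 mol.
Step 1 (CO:CO2 = 2:2): theoretical n(CO2) = 9.06240 mol; at 73.02% yield, n(CO2) = 6.61737 mol.
Step 2 (CO2:H2O = 1:1): theoretical n(H2O) = 6.61737 mol, so theoretical mass = 6.61737 × 18.016 = 119.218 g.
At 86.74% yield, actual mass of H2O = 119.218 × 0.8674 = 103.410 g.

103.41 g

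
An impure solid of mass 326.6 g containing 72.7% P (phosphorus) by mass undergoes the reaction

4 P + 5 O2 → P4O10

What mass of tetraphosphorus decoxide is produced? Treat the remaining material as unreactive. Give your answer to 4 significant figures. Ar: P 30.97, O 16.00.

544.1 g

Mass of pure P = 326.6 g × 0.727 = 237.44 g.
M(P) = 30.97 g/mol.
M(P4O10) = 4(30.97) + 10(16.00) = 283.88 g/mol.
n(P) = 237.44 g / 30.97 g/mol = 7.6667 mol.
From the equation the P:P4O10 mole ratio is 4:1, so n(P4O10) = 7.6667 × 1/4 = 1.9167 mol.
Mass of P4O10 = 1.9167 mol × 283.88 g/mol = 544.11 g.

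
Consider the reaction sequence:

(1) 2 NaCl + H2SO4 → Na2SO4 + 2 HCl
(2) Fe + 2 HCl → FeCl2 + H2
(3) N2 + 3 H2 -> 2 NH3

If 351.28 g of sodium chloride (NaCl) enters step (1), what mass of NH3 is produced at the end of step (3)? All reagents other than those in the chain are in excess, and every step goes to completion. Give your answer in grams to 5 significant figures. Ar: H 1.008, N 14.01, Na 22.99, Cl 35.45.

M(NaCl) = 22.99 + 35.45 = 58.44 g/mol.
M(NH3) = 14.01 + 3(1.008) = 17.034 g/mol.
n(NaCl) = 351.28 / 58.44 = 6.01095 mol.
Reaction (1): NaCl→HCl ratio 2:2 ⇒ n(HCl) = 6.01095 mol.
Reaction (2): HCl→H2 ratio 2:1 ⇒ n(H2) = 3.00548 mol.
Reaction (3): H2→NH3 ratio 3:2 ⇒ n(NH3) = 2.00365 mol.
Mass of NH3 = 2.00365 × 17.034 = 34.1302 g.

34.130 g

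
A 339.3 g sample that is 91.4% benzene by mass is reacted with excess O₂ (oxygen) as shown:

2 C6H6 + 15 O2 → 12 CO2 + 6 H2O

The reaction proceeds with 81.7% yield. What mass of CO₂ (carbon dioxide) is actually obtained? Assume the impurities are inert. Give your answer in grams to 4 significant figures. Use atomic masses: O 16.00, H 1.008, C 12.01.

856.6 g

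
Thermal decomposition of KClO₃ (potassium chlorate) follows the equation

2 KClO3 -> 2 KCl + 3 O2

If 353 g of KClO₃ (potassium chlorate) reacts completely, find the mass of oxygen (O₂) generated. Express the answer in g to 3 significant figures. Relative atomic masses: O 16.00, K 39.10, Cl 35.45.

138 g

M(KClO3) = 39.10 + 35.45 + 3(16.00) = 122.55 g/mol.
M(O2) = 2(16.00) = 32.00 g/mol.
n(KClO3) = 353.0 g / 122.55 g/mol = 2.880 mol.
From the equation the KClO3:O2 mole ratio is 2:3, so n(O2) = 2.880 × 3/2 = 4.321 mol.
Mass of O2 = 4.321 mol × 32.00 g/mol = 138.3 g.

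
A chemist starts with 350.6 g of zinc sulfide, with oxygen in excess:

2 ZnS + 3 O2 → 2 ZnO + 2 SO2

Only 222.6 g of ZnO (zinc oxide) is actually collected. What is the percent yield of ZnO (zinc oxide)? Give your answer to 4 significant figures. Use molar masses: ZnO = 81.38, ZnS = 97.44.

76.02 %

n(ZnS) = 350.60 g / 97.44 g/mol = 3.5981 mol.
From the equation the ZnS:ZnO mole ratio is 2:2, so n(ZnO) = 3.5981 × 2/2 = 3.5981 mol.
Mass of ZnO = 3.5981 mol × 81.38 g/mol = 292.81 g.
This is the theoretical yield. Percent yield = 222.6 g / 292.81 g × 100% = 76.021%.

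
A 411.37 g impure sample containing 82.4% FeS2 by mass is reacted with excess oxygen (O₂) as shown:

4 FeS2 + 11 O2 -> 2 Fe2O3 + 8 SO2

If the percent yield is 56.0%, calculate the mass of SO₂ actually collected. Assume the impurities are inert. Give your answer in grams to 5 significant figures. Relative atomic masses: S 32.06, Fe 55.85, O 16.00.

Pure FeS2 available = 411.37 g × 0.824 = 338.969 g.
M(FeS2) = 55.85 + 2(32.06) = 119.97 g/mol.
M(SO2) = 32.06 + 2(16.00) = 64.06 g/mol.
n(FeS2) = 338.969 g / 119.97 g/mol = 2.82545 mol.
From the equation the FeS2:SO2 mole ratio is 4:8, so n(SO2) = 2.82545 × 8/4 = 5.65089 mol.
Mass of SO2 = 5.65089 mol × 64.06 g/mol = 361.996 g.
Actual mass collected = 361.996 g × 0.560 = 202.718 g.

202.72 g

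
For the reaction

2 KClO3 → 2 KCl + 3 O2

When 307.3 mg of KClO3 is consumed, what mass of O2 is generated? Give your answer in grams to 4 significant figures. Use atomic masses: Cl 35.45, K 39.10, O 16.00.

0.1204 g

M(KClO3) = 39.10 + 35.45 + 3(16.00) = 122.55 g/mol.
M(O2) = 2(16.00) = 32.00 g/mol.
Convert: 307.3 mg = 0.30730 g.
n(KClO3) = 0.30730 g / 122.55 g/mol = 0.0025075 mol.
From the equation the KClO3:O2 mole ratio is 2:3, so n(O2) = 0.0025075 × 3/2 = 0.0037613 mol.
Mass of O2 = 0.0037613 mol × 32.00 g/mol = 0.12036 g.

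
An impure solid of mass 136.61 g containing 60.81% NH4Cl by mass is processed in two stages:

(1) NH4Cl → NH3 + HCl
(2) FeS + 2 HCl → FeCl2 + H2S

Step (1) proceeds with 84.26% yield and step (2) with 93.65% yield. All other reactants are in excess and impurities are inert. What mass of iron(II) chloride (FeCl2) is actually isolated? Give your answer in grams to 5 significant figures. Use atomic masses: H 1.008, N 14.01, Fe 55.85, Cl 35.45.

77.663 g

Pure NH4Cl = 136.61 × 0.6081 = 83.0725 g.
M(NH4Cl) = 14.01 + 4(1.008) + 35.45 = 53.492 g/mol.
M(FeCl2) = 55.85 + 2(35.45) = 126.75 g/mol.
n(NH4Cl) = 83.0725 / 53.492 = 1.55299 mol.
Step 1 (NH4Cl:HCl = 1:1): theoretical n(HCl) = 1.55299 mol; at 84.26% yield, n(HCl) = 1.30855 mol.
Step 2 (HCl:FeCl2 = 2:1): theoretical n(FeCl2) = 0.654275 mol, so theoretical mass = 0.654275 × 126.75 = 82.9293 g.
At 93.65% yield, actual mass of FeCl2 = 82.9293 × 0.9365 = 77.6633 g.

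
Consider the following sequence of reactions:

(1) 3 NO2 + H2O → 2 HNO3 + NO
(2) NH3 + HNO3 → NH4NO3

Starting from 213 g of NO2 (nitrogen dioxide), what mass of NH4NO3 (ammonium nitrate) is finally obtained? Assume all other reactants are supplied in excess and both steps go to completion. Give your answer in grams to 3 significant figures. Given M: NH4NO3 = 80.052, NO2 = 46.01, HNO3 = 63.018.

247 g

n(NO2) = 213.0 / 46.01 = 4.629 mol.
Step 1 gives a 3:2 ratio of NO2 to HNO3, so n(HNO3) = 3.086 mol.
In step 2 the HNO3:NH4NO3 ratio is 1:1, so n(NH4NO3) = 3.086 mol.
Mass of NH4NO3 = 3.086 × 80.052 = 247.1 g.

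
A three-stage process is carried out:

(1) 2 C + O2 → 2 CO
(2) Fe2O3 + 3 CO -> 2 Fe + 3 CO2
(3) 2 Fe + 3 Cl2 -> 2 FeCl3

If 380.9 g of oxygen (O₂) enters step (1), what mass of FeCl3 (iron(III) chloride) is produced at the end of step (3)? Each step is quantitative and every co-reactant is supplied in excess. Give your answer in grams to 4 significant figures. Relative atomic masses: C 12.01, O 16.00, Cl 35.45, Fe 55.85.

2574 g

M(O2) = 2(16.00) = 32.00 g/mol.
M(FeCl3) = 55.85 + 3(35.45) = 162.20 g/mol.
n(O2) = 380.9 / 32.00 = 11.903 mol.
Reaction (1): O2→CO ratio 1:2 ⇒ n(CO) = 23.806 mol.
Reaction (2): CO→Fe ratio 3:2 ⇒ n(Fe) = 15.871 mol.
Reaction (3): Fe→FeCl3 ratio 2:2 ⇒ n(FeCl3) = 15.871 mol.
Mass of FeCl3 = 15.871 × 162.20 = 2574.2 g.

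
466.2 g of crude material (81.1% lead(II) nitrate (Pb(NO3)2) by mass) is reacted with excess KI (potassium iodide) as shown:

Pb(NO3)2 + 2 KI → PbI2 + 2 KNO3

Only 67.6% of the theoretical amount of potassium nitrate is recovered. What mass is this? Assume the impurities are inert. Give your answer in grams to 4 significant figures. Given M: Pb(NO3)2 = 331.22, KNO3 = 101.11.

Pure Pb(NO3)2 available = 466.2 g × 0.811 = 378.09 g.
n(Pb(NO3)2) = 378.09 g / 331.22 g/mol = 1.1415 mol.
From the equation the Pb(NO3)2:KNO3 mole ratio is 1:2, so n(KNO3) = 1.1415 × 2/1 = 2.2830 mol.
Mass of KNO3 = 2.2830 mol × 101.11 g/mol = 230.83 g.
Actual mass collected = 230.83 g × 0.676 = 156.04 g.

156.0 g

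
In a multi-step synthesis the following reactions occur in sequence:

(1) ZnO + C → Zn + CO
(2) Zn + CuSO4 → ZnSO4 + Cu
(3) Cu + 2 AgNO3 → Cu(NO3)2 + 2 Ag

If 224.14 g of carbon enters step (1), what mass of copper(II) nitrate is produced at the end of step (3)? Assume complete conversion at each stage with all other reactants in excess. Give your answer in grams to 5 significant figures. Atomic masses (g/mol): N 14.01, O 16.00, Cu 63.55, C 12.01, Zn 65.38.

3500.6 g

M(C) = 12.01 g/mol.
M(Cu(NO3)2) = 63.55 + 2(14.01) + 6(16.00) = 187.57 g/mol.
n(C) = 224.14 / 12.01 = 18.6628 mol.
Reaction (1): C→Zn ratio 1:1 ⇒ n(Zn) = 18.6628 mol.
Reaction (2): Zn→Cu ratio 1:1 ⇒ n(Cu) = 18.6628 mol.
Reaction (3): Cu→Cu(NO3)2 ratio 1:1 ⇒ n(Cu(NO3)2) = 18.6628 mol.
Mass of Cu(NO3)2 = 18.6628 × 187.57 = 3500.58 g.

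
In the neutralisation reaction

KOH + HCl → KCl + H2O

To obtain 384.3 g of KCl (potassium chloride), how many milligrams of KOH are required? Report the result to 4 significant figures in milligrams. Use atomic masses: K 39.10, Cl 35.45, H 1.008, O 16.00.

289200 mg

M(KCl) = 39.10 + 35.45 = 74.55 g/mol.
M(KOH) = 39.10 + 16.00 + 1.008 = 56.108 g/mol.
n(KCl) = 384.30 g / 74.55 g/mol = 5.1549 mol.
From the equation the KCl:KOH mole ratio is 1:1, so n(KOH) = 5.1549 × 1/1 = 5.1549 mol.
Mass of KOH = 5.1549 mol × 56.108 g/mol = 289.23 g.
Converting to mg: 289.23 g = 289200 mg.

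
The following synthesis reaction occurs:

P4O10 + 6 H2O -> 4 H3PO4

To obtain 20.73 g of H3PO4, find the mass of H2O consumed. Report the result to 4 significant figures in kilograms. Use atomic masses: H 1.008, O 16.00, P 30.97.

0.005717 kg

M(H3PO4) = 3(1.008) + 30.97 + 4(16.00) = 97.994 g/mol.
M(H2O) = 2(1.008) + 16.00 = 18.016 g/mol.
n(H3PO4) = 20.730 g / 97.994 g/mol = 0.21154 mol.
From the equation the H3PO4:H2O mole ratio is 4:6, so n(H2O) = 0.21154 × 6/4 = 0.31732 mol.
Mass of H2O = 0.31732 mol × 18.016 g/mol = 5.7168 g.
Converting to kg: 5.7168 g = 0.005717 kg.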